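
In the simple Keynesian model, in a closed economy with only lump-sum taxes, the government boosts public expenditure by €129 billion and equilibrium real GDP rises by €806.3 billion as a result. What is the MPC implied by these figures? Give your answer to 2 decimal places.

Implied spending multiplier k = ΔY/ΔG = 806.3/129 ≈ 6.2504.
Since k = 1/(1 − MPC), MPC = 1 − 1/k = 1 − ΔG/ΔY = 1 − 129/806.3 ≈ 0.84.

0.84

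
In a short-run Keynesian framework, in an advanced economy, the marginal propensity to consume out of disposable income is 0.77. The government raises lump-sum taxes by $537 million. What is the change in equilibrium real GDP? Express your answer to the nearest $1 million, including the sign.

A lump-sum tax change of +$537 million shifts disposable income by −$537 million; first-round consumption changes by −c × ΔT = −0.77 × (+$537 million) = −$413.49 million.
Expenditure multiplier = 1/(1 − MPC) = 1/(1 − 0.77) = 1/0.23 ≈ 4.348.
The tax multiplier is −c × k ≈ −3.348, so ΔY = k × (−c·ΔT) = (−$413.49 million) / 0.23 ≈ −$1,798 million.

−$1,798 million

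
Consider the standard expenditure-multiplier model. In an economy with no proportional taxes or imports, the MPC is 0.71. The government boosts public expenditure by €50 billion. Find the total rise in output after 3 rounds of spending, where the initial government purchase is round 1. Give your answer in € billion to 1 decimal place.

Round 1 adds ΔG = €50 billion; each later round is MPC = 0.71 times the previous.
After 3 rounds: 50 + 35.5 + 25.205 = ΔG·(1 − c^3)/(1 − c) = 50 × (1 − 0.357911)/0.29 ≈ €110.7 billion.

€110.7 billion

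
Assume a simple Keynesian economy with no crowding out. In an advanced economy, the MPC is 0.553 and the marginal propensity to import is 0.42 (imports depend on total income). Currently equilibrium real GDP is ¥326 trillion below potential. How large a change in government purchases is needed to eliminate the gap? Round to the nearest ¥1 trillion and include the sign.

+¥283 trillion

Spending multiplier = 1/(1 − c + m) = 1/(1 − 0.553 + 0.42) = 1/0.867 ≈ 1.153.
Need ΔY = +¥326 trillion, so ΔG = ΔY/k = (+¥326 trillion) × 0.867 ≈ +¥283 trillion.
The government should increase government purchases by ¥283 trillion.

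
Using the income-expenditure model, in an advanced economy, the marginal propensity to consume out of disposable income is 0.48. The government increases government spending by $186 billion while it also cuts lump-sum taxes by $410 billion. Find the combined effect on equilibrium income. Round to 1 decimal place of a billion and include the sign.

Expenditure multiplier = 1/(1 − MPC) = 1/(1 − 0.48) = 1/0.52 ≈ 1.923.
ΔG contributes k·ΔG = (+$186 billion) / 0.52 ≈ +$357.7 billion.
ΔT of −$410 billion changes first-round spending by −c·ΔT = +$196.8 billion, contributing k·(−c·ΔT) = (+$196.8 billion) / 0.52 ≈ +$378.5 billion.
Net ΔY = k(ΔG − c·ΔT) = (+$382.8 billion) / 0.52 ≈ +$736.2 billion.

+$736.2 billion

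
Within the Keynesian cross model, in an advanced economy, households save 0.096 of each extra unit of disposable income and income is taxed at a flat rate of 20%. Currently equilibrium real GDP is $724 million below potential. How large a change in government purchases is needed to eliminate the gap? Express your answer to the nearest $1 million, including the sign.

MPC = 1 − MPS = 1 − 0.096 = 0.904.
Spending multiplier = 1/(1 − c(1−t)) = 1/(1 − 0.904×0.8) = 1/0.2768 ≈ 3.613.
Need ΔY = +$724 million, so ΔG = ΔY/k = (+$724 million) × 0.2768 ≈ +$200 million.
The government should increase government purchases by $200 million.

+$200 million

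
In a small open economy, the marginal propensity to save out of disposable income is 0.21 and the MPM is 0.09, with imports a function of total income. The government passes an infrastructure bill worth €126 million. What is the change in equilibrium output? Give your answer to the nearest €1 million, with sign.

MPC = 1 − MPS = 1 − 0.21 = 0.79.
Government-spending multiplier = 1/(1 − c + m) = 1/(1 − 0.79 + 0.09) = 1/0.3 ≈ 3.333.
ΔY = k × ΔG = (+€126 million) / 0.3 = +€420 million.

+€420 million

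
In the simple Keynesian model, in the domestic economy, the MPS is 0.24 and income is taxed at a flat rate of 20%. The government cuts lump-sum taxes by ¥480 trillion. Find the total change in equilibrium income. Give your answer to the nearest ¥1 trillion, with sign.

+¥931 trillion

MPC = 1 − MPS = 1 − 0.24 = 0.76.
A lump-sum tax change of −¥480 trillion shifts disposable income by +¥480 trillion; first-round consumption changes by −c × ΔT = −0.76 × (−¥480 trillion) = +¥364.8 trillion.
Expenditure multiplier = 1/(1 − c(1−t)) = 1/(1 − 0.76×0.8) = 1/0.392 ≈ 2.551.
The tax multiplier is −c × k ≈ −1.939, so ΔY = k × (−c·ΔT) = (+¥364.8 trillion) / 0.392 ≈ +¥931 trillion.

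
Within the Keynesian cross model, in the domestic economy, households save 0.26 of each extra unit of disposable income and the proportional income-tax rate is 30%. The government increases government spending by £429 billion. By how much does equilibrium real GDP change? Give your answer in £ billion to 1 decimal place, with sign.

MPC = 1 − MPS = 1 − 0.26 = 0.74.
Expenditure multiplier = 1/(1 − c(1−t)) = 1/(1 − 0.74×0.7) = 1/0.482 ≈ 2.075.
ΔY = k × ΔG = (+£429 billion) / 0.482 ≈ +£890 billion.

+£890.0 billion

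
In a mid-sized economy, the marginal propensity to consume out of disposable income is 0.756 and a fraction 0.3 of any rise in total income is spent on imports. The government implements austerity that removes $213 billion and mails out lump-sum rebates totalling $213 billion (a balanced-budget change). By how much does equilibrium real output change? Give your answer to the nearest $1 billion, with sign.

−$96 billion

Expenditure multiplier = 1/(1 − c + m) = 1/(1 − 0.756 + 0.3) = 1/0.544 ≈ 1.838.
ΔG contributes k·ΔG = (−$213 billion) / 0.544 ≈ −$391.5 billion.
ΔT of −$213 billion changes first-round spending by −c·ΔT = +$161.028 billion, contributing k·(−c·ΔT) = (+$161.028 billion) / 0.544 ≈ +$296 billion.
Net ΔY = k(ΔG − c·ΔT) = (−$51.972 billion) / 0.544 ≈ −$96 billion.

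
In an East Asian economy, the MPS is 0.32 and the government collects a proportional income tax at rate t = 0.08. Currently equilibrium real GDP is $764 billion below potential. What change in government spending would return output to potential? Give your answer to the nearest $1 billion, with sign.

MPC = 1 − MPS = 1 − 0.32 = 0.68.
Spending multiplier = 1/(1 − c(1−t)) = 1/(1 − 0.68×0.92) = 1/0.3744 ≈ 2.671.
Need ΔY = +$764 billion, so ΔG = ΔY/k = (+$764 billion) × 0.3744 ≈ +$286 billion.
The government should increase government spending by $286 billion.

+$286 billion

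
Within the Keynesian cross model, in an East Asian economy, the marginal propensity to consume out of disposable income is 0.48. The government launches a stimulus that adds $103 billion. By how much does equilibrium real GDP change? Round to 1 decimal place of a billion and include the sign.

Government-spending multiplier = 1/(1 − MPC) = 1/(1 − 0.48) = 1/0.52 ≈ 1.923.
ΔY = k × ΔG = (+$103 billion) / 0.52 ≈ +$198.1 billion.

+$198.1 billion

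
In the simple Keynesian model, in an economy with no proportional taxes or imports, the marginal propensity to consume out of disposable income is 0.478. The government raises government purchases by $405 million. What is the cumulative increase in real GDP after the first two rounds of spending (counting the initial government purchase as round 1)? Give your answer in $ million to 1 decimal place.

$598.6 million

Round 1 adds ΔG = $405 million; each later round is MPC = 0.478 times the previous.
After 2 rounds: 405 + 193.59 = ΔG·(1 − c^2)/(1 − c) = 405 × (1 − 0.228484)/0.522 ≈ $598.6 million.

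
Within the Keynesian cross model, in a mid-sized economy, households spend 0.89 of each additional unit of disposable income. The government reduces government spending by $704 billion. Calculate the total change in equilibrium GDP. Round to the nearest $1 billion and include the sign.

Expenditure multiplier = 1/(1 − MPC) = 1/(1 − 0.89) = 1/0.11 ≈ 9.091.
ΔY = k × ΔG = (−$704 billion) / 0.11 = −$6,400 billion.

−$6,400 billion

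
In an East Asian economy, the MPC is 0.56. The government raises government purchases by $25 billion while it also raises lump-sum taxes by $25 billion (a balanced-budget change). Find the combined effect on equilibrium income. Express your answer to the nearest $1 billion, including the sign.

Expenditure multiplier = 1/(1 − MPC) = 1/(1 − 0.56) = 1/0.44 ≈ 2.273.
ΔG contributes k·ΔG = (+$25 billion) / 0.44 ≈ +$56.8 billion.
ΔT of +$25 billion changes first-round spending by −c·ΔT = −$14 billion, contributing k·(−c·ΔT) = (−$14 billion) / 0.44 ≈ −$31.8 billion.
With ΔG = ΔT and no other leakages, the balanced-budget multiplier is 1, so ΔY = ΔG = +$25 billion.

+$25 billion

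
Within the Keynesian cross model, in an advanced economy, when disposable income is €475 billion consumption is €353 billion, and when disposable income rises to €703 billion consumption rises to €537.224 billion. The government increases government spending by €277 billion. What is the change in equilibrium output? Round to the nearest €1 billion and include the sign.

MPC = ΔC/ΔYd = (537.224 − 353)/(703 − 475) = 184.224/228 = 0.808.
Government-spending multiplier = 1/(1 − MPC) = 1/(1 − 0.808) = 1/0.192 ≈ 5.208.
ΔY = k × ΔG = (+€277 billion) / 0.192 ≈ +€1,443 billion.

+€1,443 billion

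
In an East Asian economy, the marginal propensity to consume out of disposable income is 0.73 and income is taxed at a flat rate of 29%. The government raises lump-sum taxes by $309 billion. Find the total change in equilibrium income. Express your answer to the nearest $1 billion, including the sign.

−$468 billion

A lump-sum tax change of +$309 billion shifts disposable income by −$309 billion; first-round consumption changes by −c × ΔT = −0.73 × (+$309 billion) = −$225.57 billion.
Expenditure multiplier = 1/(1 − c(1−t)) = 1/(1 − 0.73×0.71) = 1/0.4817 ≈ 2.076.
The tax multiplier is −c × k ≈ −1.515, so ΔY = k × (−c·ΔT) = (−$225.57 billion) / 0.4817 ≈ −$468 billion.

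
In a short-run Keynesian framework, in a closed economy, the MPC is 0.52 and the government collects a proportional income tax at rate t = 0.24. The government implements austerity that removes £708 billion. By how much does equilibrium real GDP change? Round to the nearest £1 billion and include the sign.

Expenditure multiplier = 1/(1 − c(1−t)) = 1/(1 − 0.52×0.76) = 1/0.6048 ≈ 1.653.
ΔY = k × ΔG = (−£708 billion) / 0.6048 ≈ −£1,171 billion.

−£1,171 billion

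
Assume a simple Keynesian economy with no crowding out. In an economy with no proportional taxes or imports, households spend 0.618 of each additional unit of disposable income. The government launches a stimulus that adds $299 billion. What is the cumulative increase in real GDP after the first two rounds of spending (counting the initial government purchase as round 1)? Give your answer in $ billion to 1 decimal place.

Round 1 adds ΔG = $299 billion; each later round is MPC = 0.618 times the previous.
After 2 rounds: 299 + 184.782 = ΔG·(1 − c^2)/(1 − c) = 299 × (1 − 0.381924)/0.382 ≈ $483.8 billion.

$483.8 billion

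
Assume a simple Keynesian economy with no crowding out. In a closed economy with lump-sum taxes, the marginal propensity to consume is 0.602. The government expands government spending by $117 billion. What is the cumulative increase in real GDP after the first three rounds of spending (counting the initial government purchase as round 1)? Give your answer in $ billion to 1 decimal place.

$229.8 billion

Round 1 adds ΔG = $117 billion; each later round is MPC = 0.602 times the previous.
After 3 rounds: 117 + 70.434 + 42.401268 = ΔG·(1 − c^3)/(1 − c) = 117 × (1 − 0.218167208)/0.398 ≈ $229.8 billion.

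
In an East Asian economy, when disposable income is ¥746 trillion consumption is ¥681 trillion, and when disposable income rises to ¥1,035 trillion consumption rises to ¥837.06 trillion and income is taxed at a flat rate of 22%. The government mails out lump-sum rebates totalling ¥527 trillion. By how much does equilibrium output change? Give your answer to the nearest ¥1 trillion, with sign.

MPC = ΔC/ΔYd = (837.06 − 681)/(1,035 − 746) = 156.06/289 = 0.54.
A lump-sum tax change of −¥527 trillion shifts disposable income by +¥527 trillion; first-round consumption changes by −c × ΔT = −0.54 × (−¥527 trillion) = +¥284.58 trillion.
Expenditure multiplier = 1/(1 − c(1−t)) = 1/(1 − 0.54×0.78) = 1/0.5788 ≈ 1.728.
The tax multiplier is −c × k ≈ −0.933, so ΔY = k × (−c·ΔT) = (+¥284.58 trillion) / 0.5788 ≈ +¥492 trillion.

+¥492 trillion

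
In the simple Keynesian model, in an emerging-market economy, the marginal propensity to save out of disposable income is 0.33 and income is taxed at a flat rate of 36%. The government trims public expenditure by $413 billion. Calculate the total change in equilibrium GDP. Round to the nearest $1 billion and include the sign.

−$723 billion

MPC = 1 − MPS = 1 − 0.33 = 0.67.
Expenditure multiplier = 1/(1 − c(1−t)) = 1/(1 − 0.67×0.64) = 1/0.5712 ≈ 1.751.
ΔY = k × ΔG = (−$413 billion) / 0.5712 ≈ −$723 billion.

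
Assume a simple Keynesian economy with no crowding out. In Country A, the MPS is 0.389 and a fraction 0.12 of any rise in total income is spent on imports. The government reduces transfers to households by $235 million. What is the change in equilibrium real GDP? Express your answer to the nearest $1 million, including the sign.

MPC = 1 − MPS = 1 − 0.389 = 0.611.
The transfer change shifts disposable income by −$235 million, so first-round consumption changes by c·ΔTR = 0.611 × (−$235 million) = −$143.585 million.
Expenditure multiplier = 1/(1 − c + m) = 1/(1 − 0.611 + 0.12) = 1/0.509 ≈ 1.965.
The transfer multiplier is c × k ≈ 1.2, so ΔY = k × (c·ΔTR) = (−$143.585 million) / 0.509 ≈ −$282 million.

−$282 million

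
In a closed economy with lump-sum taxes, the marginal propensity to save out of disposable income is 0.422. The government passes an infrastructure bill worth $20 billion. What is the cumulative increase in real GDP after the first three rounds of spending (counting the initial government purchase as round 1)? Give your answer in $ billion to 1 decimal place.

$38.2 billion

MPC = 1 − MPS = 1 − 0.422 = 0.578.
Round 1 adds ΔG = $20 billion; each later round is MPC = 0.578 times the previous.
After 3 rounds: 20 + 11.56 + 6.68168 = ΔG·(1 − c^3)/(1 − c) = 20 × (1 − 0.193100552)/0.422 ≈ $38.2 billion.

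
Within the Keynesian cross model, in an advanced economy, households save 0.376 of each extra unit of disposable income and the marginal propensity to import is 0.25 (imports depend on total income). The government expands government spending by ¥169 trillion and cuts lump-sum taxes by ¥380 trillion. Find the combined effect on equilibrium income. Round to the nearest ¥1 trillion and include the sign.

MPC = 1 − MPS = 1 − 0.376 = 0.624.
Expenditure multiplier = 1/(1 − c + m) = 1/(1 − 0.624 + 0.25) = 1/0.626 ≈ 1.597.
ΔG contributes k·ΔG = (+¥169 trillion) / 0.626 ≈ +¥270 trillion.
ΔT of −¥380 trillion changes first-round spending by −c·ΔT = +¥237.12 trillion, contributing k·(−c·ΔT) = (+¥237.12 trillion) / 0.626 ≈ +¥378.8 trillion.
Net ΔY = k(ΔG − c·ΔT) = (+¥406.12 trillion) / 0.626 ≈ +¥649 trillion.

+¥649 trillion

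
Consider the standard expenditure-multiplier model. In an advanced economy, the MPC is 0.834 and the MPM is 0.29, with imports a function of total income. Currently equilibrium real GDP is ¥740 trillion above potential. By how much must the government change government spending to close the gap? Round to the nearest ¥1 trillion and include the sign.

Spending multiplier = 1/(1 − c + m) = 1/(1 − 0.834 + 0.29) = 1/0.456 ≈ 2.193.
Need ΔY = −¥740 trillion, so ΔG = ΔY/k = (−¥740 trillion) × 0.456 ≈ −¥337 trillion.
The government should cut government spending by ¥337 trillion.

−¥337 trillion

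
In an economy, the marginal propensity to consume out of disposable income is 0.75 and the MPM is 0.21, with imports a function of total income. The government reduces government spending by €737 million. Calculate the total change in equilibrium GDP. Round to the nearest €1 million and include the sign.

−€1,602 million

Government-spending multiplier = 1/(1 − c + m) = 1/(1 − 0.75 + 0.21) = 1/0.46 ≈ 2.174.
ΔY = k × ΔG = (−€737 million) / 0.46 ≈ −€1,602 million.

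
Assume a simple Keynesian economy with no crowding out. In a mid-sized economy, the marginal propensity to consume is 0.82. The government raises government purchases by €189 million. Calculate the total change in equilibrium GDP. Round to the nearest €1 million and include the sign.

Spending multiplier = 1/(1 − MPC) = 1/(1 − 0.82) = 1/0.18 ≈ 5.556.
ΔY = k × ΔG = (+€189 million) / 0.18 = +€1,050 million.

+€1,050 million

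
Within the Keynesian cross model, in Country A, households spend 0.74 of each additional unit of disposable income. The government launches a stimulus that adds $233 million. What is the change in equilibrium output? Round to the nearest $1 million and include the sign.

Expenditure multiplier = 1/(1 − MPC) = 1/(1 − 0.74) = 1/0.26 ≈ 3.846.
ΔY = k × ΔG = (+$233 million) / 0.26 ≈ +$896 million.

+$896 million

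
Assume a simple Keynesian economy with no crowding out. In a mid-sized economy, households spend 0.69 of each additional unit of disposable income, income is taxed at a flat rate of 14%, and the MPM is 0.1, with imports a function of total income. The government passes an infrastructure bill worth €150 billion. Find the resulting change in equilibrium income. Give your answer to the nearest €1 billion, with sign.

Government-spending multiplier = 1/(1 − c(1−t) + m) = 1/(1 − 0.69×0.86 + 0.1) = 1/0.5066 ≈ 1.974.
ΔY = k × ΔG = (+€150 billion) / 0.5066 ≈ +€296 billion.

+€296 billion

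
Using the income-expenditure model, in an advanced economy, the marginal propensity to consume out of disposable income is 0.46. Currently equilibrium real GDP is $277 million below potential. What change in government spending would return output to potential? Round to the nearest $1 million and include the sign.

Spending multiplier = 1/(1 − MPC) = 1/(1 − 0.46) = 1/0.54 ≈ 1.852.
Need ΔY = +$277 million, so ΔG = ΔY/k = (+$277 million) × 0.54 ≈ +$150 million.
The government should increase government spending by $150 million.

+$150 million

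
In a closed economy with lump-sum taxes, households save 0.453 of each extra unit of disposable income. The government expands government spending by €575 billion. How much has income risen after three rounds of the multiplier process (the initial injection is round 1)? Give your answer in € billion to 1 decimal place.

€1,061.6 billion

MPC = 1 − MPS = 1 − 0.453 = 0.547.
Round 1 adds ΔG = €575 billion; each later round is MPC = 0.547 times the previous.
After 3 rounds: 575 + 314.525 + 172.045175 = ΔG·(1 − c^3)/(1 − c) = 575 × (1 − 0.163667323)/0.453 ≈ €1,061.6 billion.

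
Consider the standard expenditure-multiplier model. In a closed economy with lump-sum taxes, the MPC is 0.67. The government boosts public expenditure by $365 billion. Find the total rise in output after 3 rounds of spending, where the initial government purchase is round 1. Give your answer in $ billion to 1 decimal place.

Round 1 adds ΔG = $365 billion; each later round is MPC = 0.67 times the previous.
After 3 rounds: 365 + 244.55 + 163.8485 = ΔG·(1 − c^3)/(1 − c) = 365 × (1 − 0.300763)/0.33 ≈ $773.4 billion.

$773.4 billion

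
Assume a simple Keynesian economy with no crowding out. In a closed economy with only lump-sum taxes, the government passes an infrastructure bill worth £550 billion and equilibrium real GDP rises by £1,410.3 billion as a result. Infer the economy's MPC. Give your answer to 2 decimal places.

Implied spending multiplier k = ΔY/ΔG = 1,410.3/550 ≈ 2.5642.
Since k = 1/(1 − MPC), MPC = 1 − 1/k = 1 − ΔG/ΔY = 1 − 550/1,410.3 ≈ 0.61.

0.61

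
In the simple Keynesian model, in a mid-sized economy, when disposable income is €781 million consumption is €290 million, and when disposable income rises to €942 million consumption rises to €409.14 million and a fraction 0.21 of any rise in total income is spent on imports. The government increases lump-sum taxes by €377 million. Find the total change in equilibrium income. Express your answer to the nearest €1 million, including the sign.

−€594 million

MPC = ΔC/ΔYd = (409.14 − 290)/(942 − 781) = 119.14/161 = 0.74.
A lump-sum tax change of +€377 million shifts disposable income by −€377 million; first-round consumption changes by −c × ΔT = −0.74 × (+€377 million) = −€278.98 million.
Expenditure multiplier = 1/(1 − c + m) = 1/(1 − 0.74 + 0.21) = 1/0.47 ≈ 2.128.
The tax multiplier is −c × k ≈ −1.574, so ΔY = k × (−c·ΔT) = (−€278.98 million) / 0.47 ≈ −€594 million.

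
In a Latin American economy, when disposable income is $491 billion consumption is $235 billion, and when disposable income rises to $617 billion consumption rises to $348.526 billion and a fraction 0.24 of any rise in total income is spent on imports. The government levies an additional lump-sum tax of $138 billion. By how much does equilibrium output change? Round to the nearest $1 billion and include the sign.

MPC = ΔC/ΔYd = (348.526 − 235)/(617 − 491) = 113.526/126 = 0.901.
A lump-sum tax change of +$138 billion shifts disposable income by −$138 billion; first-round consumption changes by −c × ΔT = −0.901 × (+$138 billion) = −$124.338 billion.
Expenditure multiplier = 1/(1 − c + m) = 1/(1 − 0.901 + 0.24) = 1/0.339 ≈ 2.95.
The tax multiplier is −c × k ≈ −2.658, so ΔY = k × (−c·ΔT) = (−$124.338 billion) / 0.339 ≈ −$367 billion.

−$367 billion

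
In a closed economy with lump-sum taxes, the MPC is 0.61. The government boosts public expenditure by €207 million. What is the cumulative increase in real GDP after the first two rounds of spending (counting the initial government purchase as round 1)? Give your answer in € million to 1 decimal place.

Round 1 adds ΔG = €207 million; each later round is MPC = 0.61 times the previous.
After 2 rounds: 207 + 126.27 = ΔG·(1 − c^2)/(1 − c) = 207 × (1 − 0.3721)/0.39 ≈ €333.3 million.

€333.3 million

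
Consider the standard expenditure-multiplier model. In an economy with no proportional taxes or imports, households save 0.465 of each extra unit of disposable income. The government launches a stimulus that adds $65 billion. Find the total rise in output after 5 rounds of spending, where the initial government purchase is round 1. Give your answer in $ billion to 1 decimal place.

MPC = 1 − MPS = 1 − 0.465 = 0.535.
Round 1 adds ΔG = $65 billion; each later round is MPC = 0.535 times the previous.
After 5 rounds: 65 + 34.775 + 18.604625 + 9.953474375 + 5.325108790625 = ΔG·(1 − c^5)/(1 − c) = 65 × (1 − 0.043829741584375)/0.465 ≈ $133.7 billion.

$133.7 billion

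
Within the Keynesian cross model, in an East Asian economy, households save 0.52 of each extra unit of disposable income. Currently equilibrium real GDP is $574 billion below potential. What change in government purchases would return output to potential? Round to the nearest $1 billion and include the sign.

MPC = 1 − MPS = 1 − 0.52 = 0.48.
Spending multiplier = 1/(1 − MPC) = 1/(1 − 0.48) = 1/0.52 ≈ 1.923.
Need ΔY = +$574 billion, so ΔG = ΔY/k = (+$574 billion) × 0.52 ≈ +$298 billion.
The government should increase government purchases by $298 billion.

+$298 billion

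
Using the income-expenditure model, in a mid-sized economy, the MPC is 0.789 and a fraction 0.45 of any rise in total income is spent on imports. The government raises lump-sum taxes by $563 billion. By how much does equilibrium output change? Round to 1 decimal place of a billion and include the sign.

A lump-sum tax change of +$563 billion shifts disposable income by −$563 billion; first-round consumption changes by −c × ΔT = −0.789 × (+$563 billion) = −$444.207 billion.
Expenditure multiplier = 1/(1 − c + m) = 1/(1 − 0.789 + 0.45) = 1/0.661 ≈ 1.513.
The tax multiplier is −c × k ≈ −1.194, so ΔY = k × (−c·ΔT) = (−$444.207 billion) / 0.661 ≈ −$672 billion.

−$672.0 billion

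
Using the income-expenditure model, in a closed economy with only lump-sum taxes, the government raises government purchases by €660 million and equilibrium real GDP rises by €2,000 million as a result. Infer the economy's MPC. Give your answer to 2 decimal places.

Implied spending multiplier k = ΔY/ΔG = 2,000/660 ≈ 3.0303.
Since k = 1/(1 − MPC), MPC = 1 − 1/k = 1 − ΔG/ΔY = 1 − 660/2,000 = 0.67.

0.67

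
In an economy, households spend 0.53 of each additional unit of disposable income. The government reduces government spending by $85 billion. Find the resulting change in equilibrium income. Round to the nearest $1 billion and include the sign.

−$181 billion

Spending multiplier = 1/(1 − MPC) = 1/(1 − 0.53) = 1/0.47 ≈ 2.128.
ΔY = k × ΔG = (−$85 billion) / 0.47 ≈ −$181 billion.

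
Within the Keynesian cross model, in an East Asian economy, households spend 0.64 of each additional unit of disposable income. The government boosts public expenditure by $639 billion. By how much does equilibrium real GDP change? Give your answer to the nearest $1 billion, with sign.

Expenditure multiplier = 1/(1 − MPC) = 1/(1 − 0.64) = 1/0.36 ≈ 2.778.
ΔY = k × ΔG = (+$639 billion) / 0.36 = +$1,775 billion.

+$1,775 billion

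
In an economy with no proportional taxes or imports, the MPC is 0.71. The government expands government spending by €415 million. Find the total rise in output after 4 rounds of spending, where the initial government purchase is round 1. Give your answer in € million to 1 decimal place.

Round 1 adds ΔG = €415 million; each later round is MPC = 0.71 times the previous.
After 4 rounds: 415 + 294.65 + 209.2015 + 148.533065 = ΔG·(1 − c^4)/(1 − c) = 415 × (1 − 0.25411681)/0.29 ≈ €1,067.4 million.

€1,067.4 million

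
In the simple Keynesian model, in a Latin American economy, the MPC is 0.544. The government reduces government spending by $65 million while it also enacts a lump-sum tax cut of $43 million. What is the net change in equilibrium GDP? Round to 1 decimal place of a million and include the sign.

−$91.2 million

Expenditure multiplier = 1/(1 − MPC) = 1/(1 − 0.544) = 1/0.456 ≈ 2.193.
ΔG contributes k·ΔG = (−$65 million) / 0.456 ≈ −$142.5 million.
ΔT of −$43 million changes first-round spending by −c·ΔT = +$23.392 million, contributing k·(−c·ΔT) = (+$23.392 million) / 0.456 ≈ +$51.3 million.
Net ΔY = k(ΔG − c·ΔT) = (−$41.608 million) / 0.456 ≈ −$91.2 million.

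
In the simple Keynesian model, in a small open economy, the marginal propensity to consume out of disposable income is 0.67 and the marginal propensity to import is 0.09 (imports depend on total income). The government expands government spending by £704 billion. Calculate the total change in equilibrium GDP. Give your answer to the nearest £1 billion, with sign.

Government-spending multiplier = 1/(1 − c + m) = 1/(1 − 0.67 + 0.09) = 1/0.42 ≈ 2.381.
ΔY = k × ΔG = (+£704 billion) / 0.42 ≈ +£1,676 billion.

+£1,676 billion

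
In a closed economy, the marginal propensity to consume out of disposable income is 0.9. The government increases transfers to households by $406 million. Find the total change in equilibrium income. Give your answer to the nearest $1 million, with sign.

The transfer change shifts disposable income by +$406 million, so first-round consumption changes by c·ΔTR = 0.9 × (+$406 million) = +$365.4 million.
Expenditure multiplier = 1/(1 − MPC) = 1/(1 − 0.9) = 1/0.1 = 10.
The transfer multiplier is c × k = 9, so ΔY = k × (c·ΔTR) = (+$365.4 million) / 0.1 = +$3,654 million.

+$3,654 million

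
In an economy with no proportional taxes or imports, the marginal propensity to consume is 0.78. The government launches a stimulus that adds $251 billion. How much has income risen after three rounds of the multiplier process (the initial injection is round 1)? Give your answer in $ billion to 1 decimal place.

$599.5 billion

Round 1 adds ΔG = $251 billion; each later round is MPC = 0.78 times the previous.
After 3 rounds: 251 + 195.78 + 152.7084 = ΔG·(1 − c^3)/(1 − c) = 251 × (1 − 0.474552)/0.22 ≈ $599.5 billion.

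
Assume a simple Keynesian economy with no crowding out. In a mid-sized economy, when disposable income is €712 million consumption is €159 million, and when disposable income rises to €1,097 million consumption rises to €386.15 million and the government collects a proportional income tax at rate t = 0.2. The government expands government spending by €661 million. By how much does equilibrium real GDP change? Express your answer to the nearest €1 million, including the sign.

+€1,252 million

MPC = ΔC/ΔYd = (386.15 − 159)/(1,097 − 712) = 227.15/385 = 0.59.
Spending multiplier = 1/(1 − c(1−t)) = 1/(1 − 0.59×0.8) = 1/0.528 ≈ 1.894.
ΔY = k × ΔG = (+€661 million) / 0.528 ≈ +€1,252 million.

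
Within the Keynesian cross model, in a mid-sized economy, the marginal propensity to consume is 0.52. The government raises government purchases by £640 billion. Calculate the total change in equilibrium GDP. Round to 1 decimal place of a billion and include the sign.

Expenditure multiplier = 1/(1 − MPC) = 1/(1 − 0.52) = 1/0.48 ≈ 2.083.
ΔY = k × ΔG = (+£640 billion) / 0.48 ≈ +£1,333.3 billion.

+£1,333.3 billion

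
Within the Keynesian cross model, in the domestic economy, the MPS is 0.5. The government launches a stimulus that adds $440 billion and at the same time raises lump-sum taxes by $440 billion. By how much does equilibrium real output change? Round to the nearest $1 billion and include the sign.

MPC = 1 − MPS = 1 − 0.5 = 0.5.
Expenditure multiplier = 1/(1 − MPC) = 1/(1 − 0.5) = 1/0.5 = 2.
ΔG contributes k·ΔG = (+$440 billion) / 0.5 = +$880 billion.
ΔT of +$440 billion changes first-round spending by −c·ΔT = −$220 billion, contributing k·(−c·ΔT) = (−$220 billion) / 0.5 = −$440 billion.
With ΔG = ΔT and no other leakages, the balanced-budget multiplier is 1, so ΔY = ΔG = +$440 billion.

+$440 billion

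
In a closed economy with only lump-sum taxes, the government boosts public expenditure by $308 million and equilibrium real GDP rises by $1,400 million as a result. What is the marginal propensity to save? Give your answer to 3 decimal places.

Implied spending multiplier k = ΔY/ΔG = 1,400/308 ≈ 4.5455.
Since k = 1/(1 − MPC), MPC = 1 − 1/k = 1 − ΔG/ΔY = 1 − 308/1,400 = 0.780.
MPS = 1 − MPC = 0.220.

0.220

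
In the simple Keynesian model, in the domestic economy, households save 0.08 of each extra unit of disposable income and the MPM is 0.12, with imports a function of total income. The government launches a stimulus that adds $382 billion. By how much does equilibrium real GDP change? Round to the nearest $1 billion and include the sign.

+$1,910 billion

MPC = 1 − MPS = 1 − 0.08 = 0.92.
Government-spending multiplier = 1/(1 − c + m) = 1/(1 − 0.92 + 0.12) = 1/0.2 = 5.
ΔY = k × ΔG = (+$382 billion) / 0.2 = +$1,910 billion.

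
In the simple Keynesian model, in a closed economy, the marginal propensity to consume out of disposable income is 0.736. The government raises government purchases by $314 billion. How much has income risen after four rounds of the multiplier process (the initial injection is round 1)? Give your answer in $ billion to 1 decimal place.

Round 1 adds ΔG = $314 billion; each later round is MPC = 0.736 times the previous.
After 4 rounds: 314 + 231.104 + 170.092544 + 125.188112384 = ΔG·(1 − c^4)/(1 − c) = 314 × (1 − 0.293434556416)/0.264 ≈ $840.4 billion.

$840.4 billion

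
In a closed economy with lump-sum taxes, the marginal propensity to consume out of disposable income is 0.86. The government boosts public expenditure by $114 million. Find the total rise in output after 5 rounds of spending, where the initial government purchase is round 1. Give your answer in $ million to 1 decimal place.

$431.2 million

Round 1 adds ΔG = $114 million; each later round is MPC = 0.86 times the previous.
After 5 rounds: 114 + 98.04 + 84.3144 + 72.510384 + 62.35893024 = ΔG·(1 − c^5)/(1 − c) = 114 × (1 − 0.4704270176)/0.14 ≈ $431.2 million.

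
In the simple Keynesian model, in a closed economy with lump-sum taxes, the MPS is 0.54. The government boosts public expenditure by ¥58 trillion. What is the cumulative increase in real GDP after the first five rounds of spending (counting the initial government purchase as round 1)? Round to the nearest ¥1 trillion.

MPC = 1 − MPS = 1 − 0.54 = 0.46.
Round 1 adds ΔG = ¥58 trillion; each later round is MPC = 0.46 times the previous.
After 5 rounds: 58 + 26.68 + 12.2728 + 5.645488 + 2.59692448 = ΔG·(1 − c^5)/(1 − c) = 58 × (1 − 0.0205962976)/0.54 ≈ ¥105 trillion.

¥105 trillion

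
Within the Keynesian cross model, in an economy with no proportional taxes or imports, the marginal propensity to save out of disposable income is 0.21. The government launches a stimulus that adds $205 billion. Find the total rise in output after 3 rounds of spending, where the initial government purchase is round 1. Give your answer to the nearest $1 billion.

MPC = 1 − MPS = 1 − 0.21 = 0.79.
Round 1 adds ΔG = $205 billion; each later round is MPC = 0.79 times the previous.
After 3 rounds: 205 + 161.95 + 127.9405 = ΔG·(1 − c^3)/(1 − c) = 205 × (1 − 0.493039)/0.21 ≈ $495 billion.

$495 billion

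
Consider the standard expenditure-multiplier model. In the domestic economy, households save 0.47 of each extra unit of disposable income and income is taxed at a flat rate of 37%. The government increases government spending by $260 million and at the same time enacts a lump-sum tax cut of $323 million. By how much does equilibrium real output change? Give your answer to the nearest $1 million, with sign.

MPC = 1 − MPS = 1 − 0.47 = 0.53.
Expenditure multiplier = 1/(1 − c(1−t)) = 1/(1 − 0.53×0.63) = 1/0.6661 ≈ 1.501.
ΔG contributes k·ΔG = (+$260 million) / 0.6661 ≈ +$390.3 million.
ΔT of −$323 million changes first-round spending by −c·ΔT = +$171.19 million, contributing k·(−c·ΔT) = (+$171.19 million) / 0.6661 ≈ +$257 million.
Net ΔY = k(ΔG − c·ΔT) = (+$431.19 million) / 0.6661 ≈ +$647 million.

+$647 million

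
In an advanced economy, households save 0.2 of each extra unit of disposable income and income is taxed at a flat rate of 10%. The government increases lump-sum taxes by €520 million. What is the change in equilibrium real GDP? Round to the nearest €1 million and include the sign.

−€1,486 million

MPC = 1 − MPS = 1 − 0.2 = 0.8.
A lump-sum tax change of +€520 million shifts disposable income by −€520 million; first-round consumption changes by −c × ΔT = −0.8 × (+€520 million) = −€416 million.
Expenditure multiplier = 1/(1 − c(1−t)) = 1/(1 − 0.8×0.9) = 1/0.28 ≈ 3.571.
The tax multiplier is −c × k ≈ −2.857, so ΔY = k × (−c·ΔT) = (−€416 million) / 0.28 ≈ −€1,486 million.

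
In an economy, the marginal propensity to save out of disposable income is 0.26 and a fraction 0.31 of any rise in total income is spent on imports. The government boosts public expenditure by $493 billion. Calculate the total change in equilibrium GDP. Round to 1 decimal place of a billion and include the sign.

MPC = 1 − MPS = 1 − 0.26 = 0.74.
Government-spending multiplier = 1/(1 − c + m) = 1/(1 − 0.74 + 0.31) = 1/0.57 ≈ 1.754.
ΔY = k × ΔG = (+$493 billion) / 0.57 ≈ +$864.9 billion.

+$864.9 billion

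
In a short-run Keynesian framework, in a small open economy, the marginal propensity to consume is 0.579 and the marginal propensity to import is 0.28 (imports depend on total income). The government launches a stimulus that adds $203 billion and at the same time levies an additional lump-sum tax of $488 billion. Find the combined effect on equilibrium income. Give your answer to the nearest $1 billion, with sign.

Expenditure multiplier = 1/(1 − c + m) = 1/(1 − 0.579 + 0.28) = 1/0.701 ≈ 1.427.
ΔG contributes k·ΔG = (+$203 billion) / 0.701 ≈ +$289.6 billion.
ΔT of +$488 billion changes first-round spending by −c·ΔT = −$282.552 billion, contributing k·(−c·ΔT) = (−$282.552 billion) / 0.701 ≈ −$403.1 billion.
Net ΔY = k(ΔG − c·ΔT) = (−$79.552 billion) / 0.701 ≈ −$113 billion.

−$113 billion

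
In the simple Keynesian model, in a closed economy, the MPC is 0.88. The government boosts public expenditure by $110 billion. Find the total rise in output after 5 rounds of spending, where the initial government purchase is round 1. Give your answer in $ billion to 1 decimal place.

Round 1 adds ΔG = $110 billion; each later round is MPC = 0.88 times the previous.
After 5 rounds: 110 + 96.8 + 85.184 + 74.96192 + 65.9664896 = ΔG·(1 − c^5)/(1 − c) = 110 × (1 − 0.5277319168)/0.12 ≈ $432.9 billion.

$432.9 billion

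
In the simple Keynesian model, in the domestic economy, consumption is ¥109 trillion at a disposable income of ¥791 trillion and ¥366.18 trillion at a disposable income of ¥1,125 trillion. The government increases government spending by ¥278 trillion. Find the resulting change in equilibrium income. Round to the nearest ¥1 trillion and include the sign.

+¥1,209 trillion

MPC = ΔC/ΔYd = (366.18 − 109)/(1,125 − 791) = 257.18/334 = 0.77.
Expenditure multiplier = 1/(1 − MPC) = 1/(1 − 0.77) = 1/0.23 ≈ 4.348.
ΔY = k × ΔG = (+¥278 trillion) / 0.23 ≈ +¥1,209 trillion.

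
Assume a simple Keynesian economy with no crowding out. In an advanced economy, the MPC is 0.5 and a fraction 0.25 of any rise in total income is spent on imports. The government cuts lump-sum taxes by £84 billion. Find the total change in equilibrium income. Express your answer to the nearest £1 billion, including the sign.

+£56 billion

A lump-sum tax change of −£84 billion shifts disposable income by +£84 billion; first-round consumption changes by −c × ΔT = −0.5 × (−£84 billion) = +£42 billion.
Expenditure multiplier = 1/(1 − c + m) = 1/(1 − 0.5 + 0.25) = 1/0.75 ≈ 1.333.
The tax multiplier is −c × k ≈ −0.667, so ΔY = k × (−c·ΔT) = (+£42 billion) / 0.75 = +£56 billion.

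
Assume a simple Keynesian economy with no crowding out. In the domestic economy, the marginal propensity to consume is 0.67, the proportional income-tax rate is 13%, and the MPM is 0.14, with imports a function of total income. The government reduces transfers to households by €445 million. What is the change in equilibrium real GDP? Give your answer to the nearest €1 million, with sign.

−€535 million

The transfer change shifts disposable income by −€445 million, so first-round consumption changes by c·ΔTR = 0.67 × (−€445 million) = −€298.15 million.
Expenditure multiplier = 1/(1 − c(1−t) + m) = 1/(1 − 0.67×0.87 + 0.14) = 1/0.5571 ≈ 1.795.
The transfer multiplier is c × k ≈ 1.203, so ΔY = k × (c·ΔTR) = (−€298.15 million) / 0.5571 ≈ −€535 million.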